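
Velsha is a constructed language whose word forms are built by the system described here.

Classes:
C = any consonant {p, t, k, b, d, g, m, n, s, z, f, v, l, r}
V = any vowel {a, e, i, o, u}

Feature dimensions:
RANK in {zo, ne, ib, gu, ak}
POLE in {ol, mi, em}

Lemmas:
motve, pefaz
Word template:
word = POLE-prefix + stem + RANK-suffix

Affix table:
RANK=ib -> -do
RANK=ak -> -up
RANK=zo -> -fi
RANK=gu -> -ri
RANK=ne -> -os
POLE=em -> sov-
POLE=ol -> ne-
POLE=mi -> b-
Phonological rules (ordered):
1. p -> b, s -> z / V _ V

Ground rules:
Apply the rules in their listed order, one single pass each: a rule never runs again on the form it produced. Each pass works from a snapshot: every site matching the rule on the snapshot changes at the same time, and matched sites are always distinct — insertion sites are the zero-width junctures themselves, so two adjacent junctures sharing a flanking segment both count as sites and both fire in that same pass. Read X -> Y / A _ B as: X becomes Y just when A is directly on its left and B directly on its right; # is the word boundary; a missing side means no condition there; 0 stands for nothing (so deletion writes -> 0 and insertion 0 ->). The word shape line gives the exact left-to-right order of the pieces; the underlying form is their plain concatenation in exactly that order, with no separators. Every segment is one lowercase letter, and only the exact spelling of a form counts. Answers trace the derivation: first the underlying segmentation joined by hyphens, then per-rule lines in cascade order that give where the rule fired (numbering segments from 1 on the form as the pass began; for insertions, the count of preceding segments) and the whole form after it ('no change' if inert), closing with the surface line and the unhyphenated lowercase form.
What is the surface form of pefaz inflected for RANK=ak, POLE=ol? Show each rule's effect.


underlying: ne-pefaz-up
1. p -> b, s -> z / V _ V: fires at position(s) 3: nebefazup
surface: nebefazup


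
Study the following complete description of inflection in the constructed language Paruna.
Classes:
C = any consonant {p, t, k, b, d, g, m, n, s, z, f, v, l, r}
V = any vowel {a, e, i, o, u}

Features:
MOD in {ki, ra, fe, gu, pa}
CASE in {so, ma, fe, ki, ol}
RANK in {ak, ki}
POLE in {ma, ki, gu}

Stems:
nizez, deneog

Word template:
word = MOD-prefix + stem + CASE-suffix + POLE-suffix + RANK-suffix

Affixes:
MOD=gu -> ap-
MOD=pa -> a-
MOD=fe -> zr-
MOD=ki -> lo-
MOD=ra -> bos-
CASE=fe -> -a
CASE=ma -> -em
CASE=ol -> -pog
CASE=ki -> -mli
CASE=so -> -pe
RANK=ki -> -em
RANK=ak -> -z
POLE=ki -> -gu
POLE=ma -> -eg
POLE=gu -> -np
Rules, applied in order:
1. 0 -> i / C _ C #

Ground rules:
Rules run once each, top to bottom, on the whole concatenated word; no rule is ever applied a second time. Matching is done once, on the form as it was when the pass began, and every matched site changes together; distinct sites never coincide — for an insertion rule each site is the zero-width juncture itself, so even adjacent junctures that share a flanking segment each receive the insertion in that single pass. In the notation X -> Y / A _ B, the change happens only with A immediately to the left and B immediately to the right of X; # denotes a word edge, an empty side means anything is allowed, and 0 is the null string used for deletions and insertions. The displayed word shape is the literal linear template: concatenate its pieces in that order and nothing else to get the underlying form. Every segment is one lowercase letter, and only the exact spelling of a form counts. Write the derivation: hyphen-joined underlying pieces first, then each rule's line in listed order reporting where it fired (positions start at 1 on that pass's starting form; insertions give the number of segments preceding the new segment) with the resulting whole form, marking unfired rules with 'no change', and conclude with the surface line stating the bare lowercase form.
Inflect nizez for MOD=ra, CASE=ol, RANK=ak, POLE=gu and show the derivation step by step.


underlying: bos-nizez-pog-np-z
1. 0 -> i / C _ C #: inserts after position(s) 13: bosnizezpognpiz
surface: bosnizezpognpiz


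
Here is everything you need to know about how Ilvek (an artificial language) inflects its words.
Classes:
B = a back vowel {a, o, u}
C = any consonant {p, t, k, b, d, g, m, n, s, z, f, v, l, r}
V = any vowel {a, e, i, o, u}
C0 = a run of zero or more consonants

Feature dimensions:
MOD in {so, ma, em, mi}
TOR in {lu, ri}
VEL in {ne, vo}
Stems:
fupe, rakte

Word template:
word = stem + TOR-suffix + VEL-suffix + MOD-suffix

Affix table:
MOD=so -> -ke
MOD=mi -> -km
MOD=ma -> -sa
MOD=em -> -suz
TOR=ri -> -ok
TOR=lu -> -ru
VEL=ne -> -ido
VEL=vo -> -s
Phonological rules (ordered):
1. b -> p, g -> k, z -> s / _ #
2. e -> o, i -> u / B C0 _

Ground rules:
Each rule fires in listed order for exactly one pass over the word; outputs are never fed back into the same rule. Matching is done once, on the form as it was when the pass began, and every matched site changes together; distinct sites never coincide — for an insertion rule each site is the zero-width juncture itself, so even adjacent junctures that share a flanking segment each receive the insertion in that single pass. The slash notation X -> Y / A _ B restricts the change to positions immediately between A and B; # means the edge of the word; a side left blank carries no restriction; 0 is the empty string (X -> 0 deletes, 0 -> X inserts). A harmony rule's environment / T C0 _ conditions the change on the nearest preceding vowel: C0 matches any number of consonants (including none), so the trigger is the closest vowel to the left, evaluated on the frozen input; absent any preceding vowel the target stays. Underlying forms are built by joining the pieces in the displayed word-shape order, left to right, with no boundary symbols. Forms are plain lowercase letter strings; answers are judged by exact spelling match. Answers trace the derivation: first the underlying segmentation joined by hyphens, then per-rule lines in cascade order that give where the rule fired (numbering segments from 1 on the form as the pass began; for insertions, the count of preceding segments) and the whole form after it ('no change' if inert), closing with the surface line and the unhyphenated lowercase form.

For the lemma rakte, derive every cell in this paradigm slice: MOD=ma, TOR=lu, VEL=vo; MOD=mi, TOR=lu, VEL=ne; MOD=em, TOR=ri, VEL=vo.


cell MOD=ma, TOR=lu, VEL=vo:
underlying: rakte-ru-s-sa
1. b -> p, g -> k, z -> s / _ #: no change
2. e -> o, i -> u / B C0 _: fires at position(s) 5: raktorussa
surface: raktorussa

cell MOD=mi, TOR=lu, VEL=ne:
underlying: rakte-ru-ido-km
1. b -> p, g -> k, z -> s / _ #: no change
2. e -> o, i -> u / B C0 _: fires at position(s) 5, 8: raktoruudokm
surface: raktoruudokm

cell MOD=em, TOR=ri, VEL=vo:
underlying: rakte-ok-s-suz
1. b -> p, g -> k, z -> s / _ #: fires at position(s) 11: rakteokssus
2. e -> o, i -> u / B C0 _: fires at position(s) 5: raktookssus
surface: raktookssus


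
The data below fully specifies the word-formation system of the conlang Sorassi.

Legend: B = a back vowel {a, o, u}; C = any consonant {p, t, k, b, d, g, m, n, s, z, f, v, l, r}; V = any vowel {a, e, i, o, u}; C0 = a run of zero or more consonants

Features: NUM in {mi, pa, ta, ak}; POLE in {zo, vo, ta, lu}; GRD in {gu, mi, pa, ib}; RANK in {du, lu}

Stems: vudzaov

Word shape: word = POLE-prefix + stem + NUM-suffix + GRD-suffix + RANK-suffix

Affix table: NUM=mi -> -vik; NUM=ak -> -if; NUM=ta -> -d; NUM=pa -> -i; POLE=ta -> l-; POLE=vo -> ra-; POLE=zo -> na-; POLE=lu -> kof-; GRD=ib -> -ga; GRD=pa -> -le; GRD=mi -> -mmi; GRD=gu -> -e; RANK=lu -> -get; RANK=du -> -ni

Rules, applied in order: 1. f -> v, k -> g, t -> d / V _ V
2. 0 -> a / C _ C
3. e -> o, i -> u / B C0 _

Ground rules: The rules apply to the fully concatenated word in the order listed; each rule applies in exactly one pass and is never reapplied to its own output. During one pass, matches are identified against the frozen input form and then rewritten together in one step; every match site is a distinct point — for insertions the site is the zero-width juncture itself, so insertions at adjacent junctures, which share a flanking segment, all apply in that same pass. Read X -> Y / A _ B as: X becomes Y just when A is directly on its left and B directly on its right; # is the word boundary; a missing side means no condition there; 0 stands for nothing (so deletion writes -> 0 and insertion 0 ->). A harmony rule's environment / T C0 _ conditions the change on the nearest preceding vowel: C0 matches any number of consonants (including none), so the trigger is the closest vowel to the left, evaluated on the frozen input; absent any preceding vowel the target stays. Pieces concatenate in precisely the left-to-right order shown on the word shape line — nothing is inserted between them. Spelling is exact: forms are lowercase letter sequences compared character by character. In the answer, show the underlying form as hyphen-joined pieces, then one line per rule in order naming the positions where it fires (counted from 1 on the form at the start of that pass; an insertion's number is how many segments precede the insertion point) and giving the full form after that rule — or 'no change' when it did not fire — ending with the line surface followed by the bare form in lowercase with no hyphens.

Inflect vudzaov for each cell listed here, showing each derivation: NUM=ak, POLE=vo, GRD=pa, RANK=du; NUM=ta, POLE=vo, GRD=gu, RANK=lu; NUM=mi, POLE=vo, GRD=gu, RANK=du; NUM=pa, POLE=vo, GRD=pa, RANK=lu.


cell NUM=ak, POLE=vo, GRD=pa, RANK=du:
underlying: ra-vudzaov-if-le-ni
1. f -> v, k -> g, t -> d / V _ V: no change
2. 0 -> a / C _ C: inserts after position(s) 5, 11: ravudazaovifaleni
3. e -> o, i -> u / B C0 _: fires at position(s) 11, 15: ravudazaovufaloni
surface: ravudazaovufaloni

cell NUM=ta, POLE=vo, GRD=gu, RANK=lu:
underlying: ra-vudzaov-d-e-get
1. f -> v, k -> g, t -> d / V _ V: no change
2. 0 -> a / C _ C: inserts after position(s) 5, 9: ravudazaovadeget
3. e -> o, i -> u / B C0 _: fires at position(s) 13: ravudazaovadoget
surface: ravudazaovadoget

cell NUM=mi, POLE=vo, GRD=gu, RANK=du:
underlying: ra-vudzaov-vik-e-ni
1. f -> v, k -> g, t -> d / V _ V: fires at position(s) 12: ravudzaovvigeni
2. 0 -> a / C _ C: inserts after position(s) 5, 9: ravudazaovavigeni
3. e -> o, i -> u / B C0 _: fires at position(s) 13: ravudazaovavugeni
surface: ravudazaovavugeni

cell NUM=pa, POLE=vo, GRD=pa, RANK=lu:
underlying: ra-vudzaov-i-le-get
1. f -> v, k -> g, t -> d / V _ V: no change
2. 0 -> a / C _ C: inserts after position(s) 5: ravudazaovileget
3. e -> o, i -> u / B C0 _: fires at position(s) 11: ravudazaovuleget
surface: ravudazaovuleget


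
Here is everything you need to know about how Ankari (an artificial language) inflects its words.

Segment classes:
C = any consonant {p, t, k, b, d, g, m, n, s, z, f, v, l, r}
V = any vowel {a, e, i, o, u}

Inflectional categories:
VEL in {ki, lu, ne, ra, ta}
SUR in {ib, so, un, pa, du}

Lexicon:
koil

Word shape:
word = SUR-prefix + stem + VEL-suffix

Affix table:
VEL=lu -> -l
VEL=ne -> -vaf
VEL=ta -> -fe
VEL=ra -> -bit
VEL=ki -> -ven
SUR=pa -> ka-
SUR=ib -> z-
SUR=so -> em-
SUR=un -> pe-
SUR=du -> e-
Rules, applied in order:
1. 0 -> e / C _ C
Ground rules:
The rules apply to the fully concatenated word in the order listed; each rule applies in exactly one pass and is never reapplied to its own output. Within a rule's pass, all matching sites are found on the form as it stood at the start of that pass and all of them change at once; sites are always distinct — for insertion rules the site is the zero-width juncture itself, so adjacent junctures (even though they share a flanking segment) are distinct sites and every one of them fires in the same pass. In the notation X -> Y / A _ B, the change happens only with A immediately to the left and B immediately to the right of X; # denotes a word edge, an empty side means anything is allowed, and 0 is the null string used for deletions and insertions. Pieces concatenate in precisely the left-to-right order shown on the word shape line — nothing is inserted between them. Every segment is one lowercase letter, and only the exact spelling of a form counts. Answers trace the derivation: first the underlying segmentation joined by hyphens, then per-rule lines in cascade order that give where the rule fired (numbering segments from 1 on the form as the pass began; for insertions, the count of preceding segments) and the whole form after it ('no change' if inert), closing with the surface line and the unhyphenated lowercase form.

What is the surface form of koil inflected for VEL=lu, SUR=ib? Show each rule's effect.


underlying: z-koil-l
1. 0 -> e / C _ C: inserts after position(s) 1, 5: zekoilel
surface: zekoilel


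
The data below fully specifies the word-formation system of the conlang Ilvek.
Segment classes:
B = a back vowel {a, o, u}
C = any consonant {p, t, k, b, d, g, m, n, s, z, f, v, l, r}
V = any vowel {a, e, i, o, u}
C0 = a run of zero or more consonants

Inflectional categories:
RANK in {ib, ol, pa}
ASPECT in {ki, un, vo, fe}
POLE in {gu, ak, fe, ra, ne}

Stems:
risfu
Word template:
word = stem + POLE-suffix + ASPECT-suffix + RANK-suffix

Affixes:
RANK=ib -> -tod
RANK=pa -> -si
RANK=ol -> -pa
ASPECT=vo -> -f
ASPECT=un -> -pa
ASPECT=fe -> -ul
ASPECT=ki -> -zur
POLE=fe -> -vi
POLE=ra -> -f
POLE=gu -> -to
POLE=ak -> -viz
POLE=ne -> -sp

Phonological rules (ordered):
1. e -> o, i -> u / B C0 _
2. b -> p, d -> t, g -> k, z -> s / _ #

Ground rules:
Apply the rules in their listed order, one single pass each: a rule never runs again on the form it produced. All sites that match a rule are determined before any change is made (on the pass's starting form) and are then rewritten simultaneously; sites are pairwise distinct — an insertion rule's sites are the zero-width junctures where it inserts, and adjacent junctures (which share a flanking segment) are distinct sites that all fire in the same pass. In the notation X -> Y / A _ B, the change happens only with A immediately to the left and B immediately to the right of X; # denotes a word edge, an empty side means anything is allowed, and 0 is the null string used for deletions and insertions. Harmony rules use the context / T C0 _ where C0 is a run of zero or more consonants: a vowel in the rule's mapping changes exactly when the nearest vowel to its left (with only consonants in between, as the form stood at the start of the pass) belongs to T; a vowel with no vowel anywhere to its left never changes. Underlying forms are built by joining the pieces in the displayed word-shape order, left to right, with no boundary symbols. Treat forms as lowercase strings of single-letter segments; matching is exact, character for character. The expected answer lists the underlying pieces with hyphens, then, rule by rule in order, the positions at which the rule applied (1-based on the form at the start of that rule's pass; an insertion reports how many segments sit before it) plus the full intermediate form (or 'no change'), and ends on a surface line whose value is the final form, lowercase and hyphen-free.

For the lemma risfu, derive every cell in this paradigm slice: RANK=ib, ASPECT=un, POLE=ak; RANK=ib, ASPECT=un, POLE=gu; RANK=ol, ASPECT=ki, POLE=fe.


cell RANK=ib, ASPECT=un, POLE=ak:
underlying: risfu-viz-pa-tod
1. e -> o, i -> u / B C0 _: fires at position(s) 7: risfuvuzpatod
2. b -> p, d -> t, g -> k, z -> s / _ #: fires at position(s) 13: risfuvuzpatot
surface: risfuvuzpatot

cell RANK=ib, ASPECT=un, POLE=gu:
underlying: risfu-to-pa-tod
1. e -> o, i -> u / B C0 _: no change
2. b -> p, d -> t, g -> k, z -> s / _ #: fires at position(s) 12: risfutopatot
surface: risfutopatot

cell RANK=ol, ASPECT=ki, POLE=fe:
underlying: risfu-vi-zur-pa
1. e -> o, i -> u / B C0 _: fires at position(s) 7: risfuvuzurpa
2. b -> p, d -> t, g -> k, z -> s / _ #: no change
surface: risfuvuzurpa


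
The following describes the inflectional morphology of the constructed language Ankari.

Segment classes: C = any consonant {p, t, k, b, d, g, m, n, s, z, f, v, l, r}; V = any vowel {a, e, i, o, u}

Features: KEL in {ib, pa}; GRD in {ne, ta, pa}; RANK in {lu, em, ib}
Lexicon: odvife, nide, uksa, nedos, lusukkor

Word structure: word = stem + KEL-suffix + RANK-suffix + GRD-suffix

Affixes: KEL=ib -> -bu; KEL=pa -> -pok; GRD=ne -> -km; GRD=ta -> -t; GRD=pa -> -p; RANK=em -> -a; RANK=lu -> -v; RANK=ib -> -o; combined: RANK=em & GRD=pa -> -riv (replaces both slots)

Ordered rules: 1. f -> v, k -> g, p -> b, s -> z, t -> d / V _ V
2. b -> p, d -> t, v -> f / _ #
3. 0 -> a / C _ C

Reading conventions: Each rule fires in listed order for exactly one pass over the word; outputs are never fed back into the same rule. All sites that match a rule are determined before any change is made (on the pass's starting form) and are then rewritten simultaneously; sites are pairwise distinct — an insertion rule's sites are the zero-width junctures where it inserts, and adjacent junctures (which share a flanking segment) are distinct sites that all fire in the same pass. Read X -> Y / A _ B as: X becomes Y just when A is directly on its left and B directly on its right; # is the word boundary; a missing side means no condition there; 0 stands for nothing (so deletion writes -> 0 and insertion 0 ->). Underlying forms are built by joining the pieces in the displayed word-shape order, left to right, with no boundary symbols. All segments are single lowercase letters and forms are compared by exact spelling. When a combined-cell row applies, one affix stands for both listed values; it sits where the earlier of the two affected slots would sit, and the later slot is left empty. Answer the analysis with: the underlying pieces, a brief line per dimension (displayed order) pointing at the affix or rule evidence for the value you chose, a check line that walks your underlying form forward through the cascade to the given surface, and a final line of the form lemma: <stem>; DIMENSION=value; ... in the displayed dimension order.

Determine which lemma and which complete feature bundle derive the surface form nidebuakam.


underlying: nide-bu-a-km
KEL=ib - signalled by the affix -bu
GRD=ne - signalled by the affix -km
RANK=em - signalled by the affix -a
check: nidebuakm -> nidebuakm -> nidebuakm -> nidebuakam
lemma: nide; KEL=ib; GRD=ne; RANK=em


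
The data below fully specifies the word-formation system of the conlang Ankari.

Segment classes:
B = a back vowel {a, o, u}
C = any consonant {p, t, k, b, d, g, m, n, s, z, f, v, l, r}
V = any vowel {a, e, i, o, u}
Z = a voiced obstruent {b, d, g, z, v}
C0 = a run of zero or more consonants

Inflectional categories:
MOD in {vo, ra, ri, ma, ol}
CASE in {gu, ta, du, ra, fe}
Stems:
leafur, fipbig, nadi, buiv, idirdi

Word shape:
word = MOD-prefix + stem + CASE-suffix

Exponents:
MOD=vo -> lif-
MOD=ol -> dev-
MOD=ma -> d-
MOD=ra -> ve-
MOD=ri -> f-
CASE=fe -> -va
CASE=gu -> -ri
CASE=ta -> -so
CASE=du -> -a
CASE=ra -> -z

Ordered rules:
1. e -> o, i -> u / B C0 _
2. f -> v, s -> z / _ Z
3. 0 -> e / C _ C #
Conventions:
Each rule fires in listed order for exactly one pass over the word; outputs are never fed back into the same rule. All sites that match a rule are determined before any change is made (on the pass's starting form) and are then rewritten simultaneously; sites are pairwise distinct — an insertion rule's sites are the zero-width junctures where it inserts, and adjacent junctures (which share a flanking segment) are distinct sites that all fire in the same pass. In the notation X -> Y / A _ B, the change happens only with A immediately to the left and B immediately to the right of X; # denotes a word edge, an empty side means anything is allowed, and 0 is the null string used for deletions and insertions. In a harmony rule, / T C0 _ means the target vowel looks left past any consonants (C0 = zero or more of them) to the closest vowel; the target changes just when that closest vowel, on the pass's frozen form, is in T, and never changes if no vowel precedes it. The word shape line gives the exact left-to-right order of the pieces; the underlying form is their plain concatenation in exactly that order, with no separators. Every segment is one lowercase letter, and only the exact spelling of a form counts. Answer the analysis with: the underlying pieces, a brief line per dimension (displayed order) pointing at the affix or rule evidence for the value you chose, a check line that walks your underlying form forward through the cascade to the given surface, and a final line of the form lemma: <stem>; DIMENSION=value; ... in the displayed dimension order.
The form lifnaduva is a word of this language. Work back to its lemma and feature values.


underlying: lif-nadi-va
MOD=vo - signalled by the affix lif-
CASE=fe - signalled by the affix -va
check: lifnadiva -> lifnaduva -> lifnaduva -> lifnaduva
lemma: nadi; MOD=vo; CASE=fe


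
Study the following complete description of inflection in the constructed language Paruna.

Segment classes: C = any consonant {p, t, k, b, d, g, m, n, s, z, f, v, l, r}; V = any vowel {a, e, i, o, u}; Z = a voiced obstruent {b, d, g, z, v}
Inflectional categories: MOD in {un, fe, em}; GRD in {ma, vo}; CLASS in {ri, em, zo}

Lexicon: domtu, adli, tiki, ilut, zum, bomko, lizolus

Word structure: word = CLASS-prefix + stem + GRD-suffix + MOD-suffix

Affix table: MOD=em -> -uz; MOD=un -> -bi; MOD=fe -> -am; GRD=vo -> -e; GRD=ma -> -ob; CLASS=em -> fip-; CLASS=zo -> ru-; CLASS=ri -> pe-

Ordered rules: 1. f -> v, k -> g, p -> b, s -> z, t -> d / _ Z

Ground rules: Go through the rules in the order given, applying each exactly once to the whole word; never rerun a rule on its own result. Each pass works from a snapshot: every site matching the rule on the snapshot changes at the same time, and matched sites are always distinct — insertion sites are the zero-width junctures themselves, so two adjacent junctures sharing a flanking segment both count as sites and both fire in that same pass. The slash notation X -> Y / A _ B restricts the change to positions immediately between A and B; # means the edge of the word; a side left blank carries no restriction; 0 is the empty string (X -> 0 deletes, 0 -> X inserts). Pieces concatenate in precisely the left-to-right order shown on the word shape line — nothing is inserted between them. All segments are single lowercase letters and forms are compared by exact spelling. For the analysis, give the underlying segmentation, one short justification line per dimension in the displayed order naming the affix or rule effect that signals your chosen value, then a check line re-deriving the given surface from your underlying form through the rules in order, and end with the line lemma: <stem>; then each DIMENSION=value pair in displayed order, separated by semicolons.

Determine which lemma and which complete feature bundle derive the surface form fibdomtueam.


underlying: fip-domtu-e-am
MOD=fe - signalled by the affix -am
GRD=vo - signalled by the affix -e
CLASS=em - signalled by the affix fip-
check: fipdomtueam -> fibdomtueam
lemma: domtu; MOD=fe; GRD=vo; CLASS=em


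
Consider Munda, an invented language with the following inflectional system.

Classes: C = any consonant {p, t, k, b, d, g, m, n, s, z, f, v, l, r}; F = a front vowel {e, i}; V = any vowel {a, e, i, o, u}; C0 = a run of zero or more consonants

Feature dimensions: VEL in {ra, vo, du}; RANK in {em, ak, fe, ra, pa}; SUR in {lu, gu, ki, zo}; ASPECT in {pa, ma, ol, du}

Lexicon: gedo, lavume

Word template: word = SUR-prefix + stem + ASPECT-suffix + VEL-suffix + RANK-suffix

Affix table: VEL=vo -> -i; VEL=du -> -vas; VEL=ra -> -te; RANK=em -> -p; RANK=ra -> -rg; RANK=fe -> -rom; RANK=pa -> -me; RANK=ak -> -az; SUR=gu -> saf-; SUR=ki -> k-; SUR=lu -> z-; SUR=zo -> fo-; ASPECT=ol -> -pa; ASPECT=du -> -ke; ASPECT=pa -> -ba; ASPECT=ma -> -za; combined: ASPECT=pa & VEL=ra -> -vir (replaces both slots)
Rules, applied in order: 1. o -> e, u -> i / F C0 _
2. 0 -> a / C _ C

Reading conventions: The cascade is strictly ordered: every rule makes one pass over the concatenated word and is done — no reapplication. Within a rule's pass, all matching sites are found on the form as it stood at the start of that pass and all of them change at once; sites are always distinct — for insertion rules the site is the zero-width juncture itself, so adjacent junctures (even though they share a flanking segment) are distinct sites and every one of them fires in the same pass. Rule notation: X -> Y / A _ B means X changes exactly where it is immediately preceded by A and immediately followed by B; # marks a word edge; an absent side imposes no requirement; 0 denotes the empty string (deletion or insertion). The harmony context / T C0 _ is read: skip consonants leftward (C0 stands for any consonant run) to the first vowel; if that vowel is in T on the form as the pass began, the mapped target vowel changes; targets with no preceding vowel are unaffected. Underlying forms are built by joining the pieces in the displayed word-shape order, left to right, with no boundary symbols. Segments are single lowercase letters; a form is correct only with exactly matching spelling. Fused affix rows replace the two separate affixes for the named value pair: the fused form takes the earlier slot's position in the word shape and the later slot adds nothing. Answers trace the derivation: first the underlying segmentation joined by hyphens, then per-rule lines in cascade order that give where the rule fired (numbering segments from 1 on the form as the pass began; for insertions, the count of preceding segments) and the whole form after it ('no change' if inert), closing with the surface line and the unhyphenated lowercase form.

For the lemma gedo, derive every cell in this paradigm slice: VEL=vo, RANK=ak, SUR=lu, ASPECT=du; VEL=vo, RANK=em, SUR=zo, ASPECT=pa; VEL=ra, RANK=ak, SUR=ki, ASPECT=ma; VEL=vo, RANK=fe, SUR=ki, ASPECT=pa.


cell VEL=vo, RANK=ak, SUR=lu, ASPECT=du:
underlying: z-gedo-ke-i-az
1. o -> e, u -> i / F C0 _: fires at position(s) 5: zgedekeiaz
2. 0 -> a / C _ C: inserts after position(s) 1: zagedekeiaz
surface: zagedekeiaz

cell VEL=vo, RANK=em, SUR=zo, ASPECT=pa:
underlying: fo-gedo-ba-i-p
1. o -> e, u -> i / F C0 _: fires at position(s) 6: fogedebaip
2. 0 -> a / C _ C: no change
surface: fogedebaip

cell VEL=ra, RANK=ak, SUR=ki, ASPECT=ma:
underlying: k-gedo-za-te-az
1. o -> e, u -> i / F C0 _: fires at position(s) 5: kgedezateaz
2. 0 -> a / C _ C: inserts after position(s) 1: kagedezateaz
surface: kagedezateaz

cell VEL=vo, RANK=fe, SUR=ki, ASPECT=pa:
underlying: k-gedo-ba-i-rom
1. o -> e, u -> i / F C0 _: fires at position(s) 5, 10: kgedebairem
2. 0 -> a / C _ C: inserts after position(s) 1: kagedebairem
surface: kagedebairem


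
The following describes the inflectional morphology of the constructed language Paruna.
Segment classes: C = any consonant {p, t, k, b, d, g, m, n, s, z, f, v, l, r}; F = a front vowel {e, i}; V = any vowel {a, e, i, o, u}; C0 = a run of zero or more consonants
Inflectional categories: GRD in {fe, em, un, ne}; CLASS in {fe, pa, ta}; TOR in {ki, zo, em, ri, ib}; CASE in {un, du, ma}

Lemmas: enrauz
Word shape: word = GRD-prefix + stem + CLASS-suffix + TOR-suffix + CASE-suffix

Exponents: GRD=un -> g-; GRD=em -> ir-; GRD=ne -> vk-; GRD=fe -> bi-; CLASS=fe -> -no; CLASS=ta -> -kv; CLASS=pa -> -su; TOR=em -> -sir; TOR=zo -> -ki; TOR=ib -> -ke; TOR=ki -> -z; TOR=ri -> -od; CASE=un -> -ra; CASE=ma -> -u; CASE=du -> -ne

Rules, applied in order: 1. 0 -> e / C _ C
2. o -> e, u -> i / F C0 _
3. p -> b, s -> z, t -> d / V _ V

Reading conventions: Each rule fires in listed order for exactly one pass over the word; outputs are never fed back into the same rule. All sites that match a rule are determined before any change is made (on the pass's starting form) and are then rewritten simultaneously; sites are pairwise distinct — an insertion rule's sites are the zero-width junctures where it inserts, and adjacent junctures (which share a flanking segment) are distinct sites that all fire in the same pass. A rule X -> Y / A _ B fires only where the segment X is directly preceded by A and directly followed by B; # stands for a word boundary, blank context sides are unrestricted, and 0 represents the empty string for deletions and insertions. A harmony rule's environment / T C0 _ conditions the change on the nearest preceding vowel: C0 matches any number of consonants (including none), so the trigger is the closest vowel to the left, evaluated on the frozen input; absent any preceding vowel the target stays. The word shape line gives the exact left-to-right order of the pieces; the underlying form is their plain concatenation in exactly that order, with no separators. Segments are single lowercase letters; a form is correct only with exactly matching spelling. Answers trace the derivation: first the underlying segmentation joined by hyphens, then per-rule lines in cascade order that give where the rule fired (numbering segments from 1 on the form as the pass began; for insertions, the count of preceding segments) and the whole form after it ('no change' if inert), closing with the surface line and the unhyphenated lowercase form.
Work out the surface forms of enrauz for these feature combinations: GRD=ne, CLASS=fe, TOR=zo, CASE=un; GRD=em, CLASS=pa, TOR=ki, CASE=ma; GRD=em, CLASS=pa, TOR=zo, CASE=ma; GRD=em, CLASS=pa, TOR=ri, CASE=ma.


cell GRD=ne, CLASS=fe, TOR=zo, CASE=un:
underlying: vk-enrauz-no-ki-ra
1. 0 -> e / C _ C: inserts after position(s) 1, 4, 8: vekenerauzenokira
2. o -> e, u -> i / F C0 _: fires at position(s) 13: vekenerauzenekira
3. p -> b, s -> z, t -> d / V _ V: no change
surface: vekenerauzenekira

cell GRD=em, CLASS=pa, TOR=ki, CASE=ma:
underlying: ir-enrauz-su-z-u
1. 0 -> e / C _ C: inserts after position(s) 4, 8: irenerauzesuzu
2. o -> e, u -> i / F C0 _: fires at position(s) 12: irenerauzesizu
3. p -> b, s -> z, t -> d / V _ V: fires at position(s) 11: irenerauzezizu
surface: irenerauzezizu

cell GRD=em, CLASS=pa, TOR=zo, CASE=ma:
underlying: ir-enrauz-su-ki-u
1. 0 -> e / C _ C: inserts after position(s) 4, 8: irenerauzesukiu
2. o -> e, u -> i / F C0 _: fires at position(s) 12, 15: irenerauzesikii
3. p -> b, s -> z, t -> d / V _ V: fires at position(s) 11: irenerauzezikii
surface: irenerauzezikii

cell GRD=em, CLASS=pa, TOR=ri, CASE=ma:
underlying: ir-enrauz-su-od-u
1. 0 -> e / C _ C: inserts after position(s) 4, 8: irenerauzesuodu
2. o -> e, u -> i / F C0 _: fires at position(s) 12: irenerauzesiodu
3. p -> b, s -> z, t -> d / V _ V: fires at position(s) 11: irenerauzeziodu
surface: irenerauzeziodu


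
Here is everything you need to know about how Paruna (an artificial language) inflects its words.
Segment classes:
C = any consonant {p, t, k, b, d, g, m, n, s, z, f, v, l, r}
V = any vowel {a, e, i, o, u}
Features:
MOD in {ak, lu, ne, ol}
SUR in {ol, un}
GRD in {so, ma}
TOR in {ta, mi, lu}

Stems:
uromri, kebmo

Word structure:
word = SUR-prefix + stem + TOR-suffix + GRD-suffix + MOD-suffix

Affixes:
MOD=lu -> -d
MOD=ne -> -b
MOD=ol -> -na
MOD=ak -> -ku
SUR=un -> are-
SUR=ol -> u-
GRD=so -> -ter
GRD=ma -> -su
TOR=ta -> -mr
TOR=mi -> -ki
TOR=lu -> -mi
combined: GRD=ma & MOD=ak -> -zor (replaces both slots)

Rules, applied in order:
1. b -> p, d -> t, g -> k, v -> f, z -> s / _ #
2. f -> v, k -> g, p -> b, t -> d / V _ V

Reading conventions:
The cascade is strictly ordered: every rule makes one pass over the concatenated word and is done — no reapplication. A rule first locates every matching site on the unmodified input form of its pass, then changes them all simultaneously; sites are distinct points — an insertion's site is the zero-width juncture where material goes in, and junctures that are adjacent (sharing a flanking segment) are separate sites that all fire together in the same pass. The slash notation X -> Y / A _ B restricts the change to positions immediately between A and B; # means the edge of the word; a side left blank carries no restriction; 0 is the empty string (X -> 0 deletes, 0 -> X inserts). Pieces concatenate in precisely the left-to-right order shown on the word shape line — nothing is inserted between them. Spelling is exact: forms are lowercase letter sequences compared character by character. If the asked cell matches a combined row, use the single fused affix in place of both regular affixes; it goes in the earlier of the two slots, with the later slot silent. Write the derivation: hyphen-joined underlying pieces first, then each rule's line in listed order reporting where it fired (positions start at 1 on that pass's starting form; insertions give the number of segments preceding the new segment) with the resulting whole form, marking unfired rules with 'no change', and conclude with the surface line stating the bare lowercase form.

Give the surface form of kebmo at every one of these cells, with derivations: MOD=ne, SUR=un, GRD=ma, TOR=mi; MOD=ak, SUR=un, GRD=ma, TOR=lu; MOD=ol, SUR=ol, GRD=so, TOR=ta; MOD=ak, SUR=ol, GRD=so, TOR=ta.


cell MOD=ne, SUR=un, GRD=ma, TOR=mi:
underlying: are-kebmo-ki-su-b
1. b -> p, d -> t, g -> k, v -> f, z -> s / _ #: fires at position(s) 13: arekebmokisup
2. f -> v, k -> g, p -> b, t -> d / V _ V: fires at position(s) 4, 9: aregebmogisup
surface: aregebmogisup

cell MOD=ak, SUR=un, GRD=ma, TOR=lu:
underlying: are-kebmo-mi-zor
1. b -> p, d -> t, g -> k, v -> f, z -> s / _ #: no change
2. f -> v, k -> g, p -> b, t -> d / V _ V: fires at position(s) 4: aregebmomizor
surface: aregebmomizor

cell MOD=ol, SUR=ol, GRD=so, TOR=ta:
underlying: u-kebmo-mr-ter-na
1. b -> p, d -> t, g -> k, v -> f, z -> s / _ #: no change
2. f -> v, k -> g, p -> b, t -> d / V _ V: fires at position(s) 2: ugebmomrterna
surface: ugebmomrterna

cell MOD=ak, SUR=ol, GRD=so, TOR=ta:
underlying: u-kebmo-mr-ter-ku
1. b -> p, d -> t, g -> k, v -> f, z -> s / _ #: no change
2. f -> v, k -> g, p -> b, t -> d / V _ V: fires at position(s) 2: ugebmomrterku
surface: ugebmomrterku


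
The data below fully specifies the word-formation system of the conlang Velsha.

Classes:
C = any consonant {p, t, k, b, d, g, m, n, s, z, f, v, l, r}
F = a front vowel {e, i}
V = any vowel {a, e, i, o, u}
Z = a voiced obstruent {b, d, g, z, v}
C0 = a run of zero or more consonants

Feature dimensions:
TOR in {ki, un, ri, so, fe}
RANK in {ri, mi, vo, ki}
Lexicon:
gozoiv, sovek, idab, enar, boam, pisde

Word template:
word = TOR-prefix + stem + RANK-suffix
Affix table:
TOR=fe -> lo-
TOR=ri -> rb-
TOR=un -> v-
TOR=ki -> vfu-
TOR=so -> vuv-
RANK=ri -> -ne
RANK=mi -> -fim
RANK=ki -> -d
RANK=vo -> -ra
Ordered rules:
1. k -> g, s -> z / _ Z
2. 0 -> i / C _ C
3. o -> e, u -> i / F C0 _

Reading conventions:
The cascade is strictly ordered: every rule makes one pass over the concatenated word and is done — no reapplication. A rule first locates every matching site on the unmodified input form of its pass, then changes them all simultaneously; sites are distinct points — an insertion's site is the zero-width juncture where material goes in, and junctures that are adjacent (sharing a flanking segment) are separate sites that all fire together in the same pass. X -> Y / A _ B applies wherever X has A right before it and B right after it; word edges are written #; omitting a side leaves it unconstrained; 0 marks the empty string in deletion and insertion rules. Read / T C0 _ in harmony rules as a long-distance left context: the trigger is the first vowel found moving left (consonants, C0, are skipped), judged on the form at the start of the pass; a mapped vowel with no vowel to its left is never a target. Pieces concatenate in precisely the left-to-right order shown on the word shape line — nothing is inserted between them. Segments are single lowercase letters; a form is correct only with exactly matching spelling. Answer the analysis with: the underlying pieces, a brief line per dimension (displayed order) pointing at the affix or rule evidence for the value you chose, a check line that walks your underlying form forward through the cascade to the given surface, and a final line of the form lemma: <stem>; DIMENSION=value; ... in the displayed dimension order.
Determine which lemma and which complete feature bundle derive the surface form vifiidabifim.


underlying: vfu-idab-fim
TOR=ki - signalled by the affix vfu-
RANK=mi - signalled by the affix -fim
check: vfuidabfim -> vfuidabfim -> vifuidabifim -> vifiidabifim
lemma: idab; TOR=ki; RANK=mi


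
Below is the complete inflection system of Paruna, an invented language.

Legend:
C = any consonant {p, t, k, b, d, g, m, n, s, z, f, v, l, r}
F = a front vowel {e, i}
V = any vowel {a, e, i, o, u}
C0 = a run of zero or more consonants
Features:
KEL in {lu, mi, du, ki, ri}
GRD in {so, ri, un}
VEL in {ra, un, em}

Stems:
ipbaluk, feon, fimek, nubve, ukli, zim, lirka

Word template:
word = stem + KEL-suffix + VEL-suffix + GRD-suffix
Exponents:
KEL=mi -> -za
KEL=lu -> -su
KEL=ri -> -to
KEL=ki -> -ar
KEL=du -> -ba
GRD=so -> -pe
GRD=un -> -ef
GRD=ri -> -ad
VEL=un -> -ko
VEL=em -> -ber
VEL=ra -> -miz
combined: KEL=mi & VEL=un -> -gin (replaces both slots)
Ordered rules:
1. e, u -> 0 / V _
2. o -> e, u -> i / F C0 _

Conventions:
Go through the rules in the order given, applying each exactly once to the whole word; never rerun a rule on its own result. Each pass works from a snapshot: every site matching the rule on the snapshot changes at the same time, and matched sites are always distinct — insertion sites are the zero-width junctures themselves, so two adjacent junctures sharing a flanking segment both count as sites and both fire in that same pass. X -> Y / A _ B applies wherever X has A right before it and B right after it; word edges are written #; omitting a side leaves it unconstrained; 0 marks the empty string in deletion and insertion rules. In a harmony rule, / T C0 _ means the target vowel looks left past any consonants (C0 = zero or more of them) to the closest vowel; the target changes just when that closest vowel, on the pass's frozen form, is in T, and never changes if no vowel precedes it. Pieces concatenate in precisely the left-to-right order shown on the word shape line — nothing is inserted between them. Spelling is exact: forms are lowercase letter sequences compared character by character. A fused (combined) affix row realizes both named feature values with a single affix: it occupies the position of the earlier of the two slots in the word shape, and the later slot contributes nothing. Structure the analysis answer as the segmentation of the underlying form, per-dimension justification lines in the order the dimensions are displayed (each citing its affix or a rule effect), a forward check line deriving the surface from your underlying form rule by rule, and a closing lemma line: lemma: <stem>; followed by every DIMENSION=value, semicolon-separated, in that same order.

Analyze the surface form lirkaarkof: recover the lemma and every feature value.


underlying: lirka-ar-ko-ef
KEL=ki - signalled by the affix -ar
GRD=un - signalled by the affix -ef
VEL=un - signalled by the affix -ko
check: lirkaarkoef -> lirkaarkof -> lirkaarkof
lemma: lirka; KEL=ki; GRD=un; VEL=un


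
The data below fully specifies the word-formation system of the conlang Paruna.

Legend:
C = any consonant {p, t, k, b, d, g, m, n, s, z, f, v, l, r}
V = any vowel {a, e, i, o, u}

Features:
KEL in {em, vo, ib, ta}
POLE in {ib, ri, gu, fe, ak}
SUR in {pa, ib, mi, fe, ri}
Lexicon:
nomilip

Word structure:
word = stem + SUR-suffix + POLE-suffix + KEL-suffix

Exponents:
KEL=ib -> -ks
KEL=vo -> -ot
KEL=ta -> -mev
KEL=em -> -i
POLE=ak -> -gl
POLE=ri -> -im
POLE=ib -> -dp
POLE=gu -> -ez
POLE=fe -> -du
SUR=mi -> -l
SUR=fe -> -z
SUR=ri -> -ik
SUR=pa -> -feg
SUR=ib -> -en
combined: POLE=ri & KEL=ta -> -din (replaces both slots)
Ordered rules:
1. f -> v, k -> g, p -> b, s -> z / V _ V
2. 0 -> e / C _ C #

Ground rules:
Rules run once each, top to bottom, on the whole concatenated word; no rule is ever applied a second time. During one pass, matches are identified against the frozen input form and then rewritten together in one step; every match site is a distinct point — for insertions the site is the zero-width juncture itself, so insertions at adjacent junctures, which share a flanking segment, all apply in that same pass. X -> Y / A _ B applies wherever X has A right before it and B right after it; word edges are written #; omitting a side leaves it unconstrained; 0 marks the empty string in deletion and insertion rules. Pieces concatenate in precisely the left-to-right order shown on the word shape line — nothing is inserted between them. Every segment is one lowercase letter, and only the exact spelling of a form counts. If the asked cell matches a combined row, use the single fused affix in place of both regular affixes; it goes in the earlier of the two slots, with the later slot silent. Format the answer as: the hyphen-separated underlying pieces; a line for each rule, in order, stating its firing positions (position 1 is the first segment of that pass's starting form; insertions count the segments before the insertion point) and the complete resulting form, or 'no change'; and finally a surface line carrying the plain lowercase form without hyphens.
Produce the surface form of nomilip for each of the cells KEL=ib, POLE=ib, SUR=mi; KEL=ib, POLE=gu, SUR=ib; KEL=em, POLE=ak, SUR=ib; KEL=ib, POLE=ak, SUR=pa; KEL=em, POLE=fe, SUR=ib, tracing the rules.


cell KEL=ib, POLE=ib, SUR=mi:
underlying: nomilip-l-dp-ks
1. f -> v, k -> g, p -> b, s -> z / V _ V: no change
2. 0 -> e / C _ C #: inserts after position(s) 11: nomilipldpkes
surface: nomilipldpkes

cell KEL=ib, POLE=gu, SUR=ib:
underlying: nomilip-en-ez-ks
1. f -> v, k -> g, p -> b, s -> z / V _ V: fires at position(s) 7: nomilibenezks
2. 0 -> e / C _ C #: inserts after position(s) 12: nomilibenezkes
surface: nomilibenezkes

cell KEL=em, POLE=ak, SUR=ib:
underlying: nomilip-en-gl-i
1. f -> v, k -> g, p -> b, s -> z / V _ V: fires at position(s) 7: nomilibengli
2. 0 -> e / C _ C #: no change
surface: nomilibengli

cell KEL=ib, POLE=ak, SUR=pa:
underlying: nomilip-feg-gl-ks
1. f -> v, k -> g, p -> b, s -> z / V _ V: no change
2. 0 -> e / C _ C #: inserts after position(s) 13: nomilipfegglkes
surface: nomilipfegglkes

cell KEL=em, POLE=fe, SUR=ib:
underlying: nomilip-en-du-i
1. f -> v, k -> g, p -> b, s -> z / V _ V: fires at position(s) 7: nomilibendui
2. 0 -> e / C _ C #: no change
surface: nomilibendui
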